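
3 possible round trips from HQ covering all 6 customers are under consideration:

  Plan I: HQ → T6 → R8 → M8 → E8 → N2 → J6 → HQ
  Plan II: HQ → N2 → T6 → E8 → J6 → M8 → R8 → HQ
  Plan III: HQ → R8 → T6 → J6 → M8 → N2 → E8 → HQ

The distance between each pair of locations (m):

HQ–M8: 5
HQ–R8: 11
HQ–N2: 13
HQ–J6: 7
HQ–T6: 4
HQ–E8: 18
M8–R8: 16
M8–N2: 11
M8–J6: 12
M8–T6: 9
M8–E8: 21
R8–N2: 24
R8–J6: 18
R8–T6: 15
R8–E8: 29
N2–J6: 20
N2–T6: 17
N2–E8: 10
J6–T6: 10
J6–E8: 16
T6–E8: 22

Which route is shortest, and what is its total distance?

Shortest is Plan III, total 87 m.

Plan I: 4 + 15 + 16 + 21 + 10 + 20 + 7 = 93
Plan II: 13 + 17 + 22 + 16 + 12 + 16 + 11 = 107
Plan III: 11 + 15 + 10 + 12 + 11 + 10 + 18 = 87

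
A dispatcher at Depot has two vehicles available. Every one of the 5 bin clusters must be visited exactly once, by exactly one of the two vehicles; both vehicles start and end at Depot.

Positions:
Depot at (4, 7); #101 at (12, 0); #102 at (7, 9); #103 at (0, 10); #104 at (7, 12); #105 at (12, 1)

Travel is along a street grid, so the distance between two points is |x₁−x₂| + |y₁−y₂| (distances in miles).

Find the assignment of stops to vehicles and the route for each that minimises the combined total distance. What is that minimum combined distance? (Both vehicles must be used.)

There are 2^4 − 1 = 15 ways to divide the 5 stops into two non-empty groups. For each, the best each vehicle can do is its own shortest tour through its group:
  {#101} + {#102, #103, #104, #105}: 30 + 46 = 76
  {#102} + {#101, #103, #104, #105}: 10 + 48 = 58
  {#101, #102} + {#103, #104, #105}: 34 + 46 = 80
  {#103} + {#101, #102, #104, #105}: 14 + 40 = 54
  {#101, #103} + {#102, #104, #105}: 44 + 38 = 82
  {#102, #103} + {#101, #104, #105}: 20 + 40 = 60
  … (15 splits in total)
Best: vehicle 1 Depot → #103 → Depot = 14; vehicle 2 Depot → #101 → #105 → #102 → #104 → Depot = 40; combined 54.

Minimum combined distance: 54 miles.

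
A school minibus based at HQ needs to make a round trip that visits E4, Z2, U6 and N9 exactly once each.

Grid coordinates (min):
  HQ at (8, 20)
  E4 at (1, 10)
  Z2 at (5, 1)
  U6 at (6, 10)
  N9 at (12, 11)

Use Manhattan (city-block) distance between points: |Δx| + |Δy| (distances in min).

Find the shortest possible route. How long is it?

With 4 stops there are 4!/2 = 12 distinct round trips (a route and its reverse cost the same).
HQ - E4 - Z2 - U6 - N9 - HQ: 17+13+10+7+13 = 60
HQ - E4 - Z2 - N9 - U6 - HQ: 17+13+17+7+12 = 66
HQ - E4 - U6 - Z2 - N9 - HQ: 17+5+10+17+13 = 62
HQ - E4 - U6 - N9 - Z2 - HQ: 17+5+7+17+22 = 68
HQ - E4 - N9 - Z2 - U6 - HQ: 17+12+17+10+12 = 68
HQ - E4 - N9 - U6 - Z2 - HQ: 17+12+7+10+22 = 68
HQ - Z2 - E4 - U6 - N9 - HQ: 22+13+5+7+13 = 60
HQ - Z2 - E4 - N9 - U6 - HQ: 22+13+12+7+12 = 66
HQ - Z2 - U6 - E4 - N9 - HQ: 22+10+5+12+13 = 62
HQ - Z2 - N9 - E4 - U6 - HQ: 22+17+12+5+12 = 68
HQ - U6 - E4 - Z2 - N9 - HQ: 12+5+13+17+13 = 60
HQ - U6 - Z2 - E4 - N9 - HQ: 12+10+13+12+13 = 60
The minimum is 60.
One optimal route: HQ → E4 → Z2 → U6 → N9 → HQ (or its reverse).

Minimum total distance: 60 min.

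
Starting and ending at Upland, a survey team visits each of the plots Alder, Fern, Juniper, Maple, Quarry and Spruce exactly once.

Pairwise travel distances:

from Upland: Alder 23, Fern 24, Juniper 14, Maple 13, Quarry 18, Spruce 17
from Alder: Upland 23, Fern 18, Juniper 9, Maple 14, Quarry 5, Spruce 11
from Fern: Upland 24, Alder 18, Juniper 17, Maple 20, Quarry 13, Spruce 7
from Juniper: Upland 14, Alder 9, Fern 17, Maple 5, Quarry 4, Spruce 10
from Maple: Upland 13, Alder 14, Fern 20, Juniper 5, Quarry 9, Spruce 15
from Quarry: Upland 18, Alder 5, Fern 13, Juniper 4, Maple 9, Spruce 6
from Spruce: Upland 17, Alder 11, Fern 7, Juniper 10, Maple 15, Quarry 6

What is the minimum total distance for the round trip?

Upland - Alder - Fern - Juniper - Maple - Quarry - Spruce - Upland: 23+18+17+5+9+6+17 = 95
Upland - Alder - Fern - Juniper - Maple - Spruce - Quarry - Upland: 23+18+17+5+15+6+18 = 102
Upland - Alder - Fern - Juniper - Quarry - Maple - Spruce - Upland: 23+18+17+4+9+15+17 = 103
Upland - Alder - Fern - Juniper - Quarry - Spruce - Maple - Upland: 23+18+17+4+6+15+13 = 96
Upland - Alder - Fern - Juniper - Spruce - Maple - Quarry - Upland: 23+18+17+10+15+9+18 = 110
Upland - Alder - Fern - Juniper - Spruce - Quarry - Maple - Upland: 23+18+17+10+6+9+13 = 96
Upland - Alder - Fern - Maple - Juniper - Quarry - Spruce - Upland: 23+18+20+5+4+6+17 = 93
Upland - Alder - Fern - Maple - Juniper - Spruce - Quarry - Upland: 23+18+20+5+10+6+18 = 100
… (352 more)
Upland - Fern - Spruce - Alder - Quarry - Juniper - Maple - Upland: 24+7+11+5+4+5+13 = 69  ← best
The minimum is 69.
One optimal route: Upland → Fern → Spruce → Alder → Quarry → Juniper → Maple → Upland (or its reverse).

69 — the shortest possible round trip.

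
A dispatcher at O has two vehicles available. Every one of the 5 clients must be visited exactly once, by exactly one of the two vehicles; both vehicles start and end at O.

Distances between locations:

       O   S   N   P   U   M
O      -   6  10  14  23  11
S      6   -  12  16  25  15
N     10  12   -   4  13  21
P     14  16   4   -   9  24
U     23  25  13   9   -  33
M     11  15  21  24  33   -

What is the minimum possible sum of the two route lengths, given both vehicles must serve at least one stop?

Try each way of splitting the stops between the two vehicles (each non-empty) and, for each split, find the best tour for each vehicle:
  {S} + {N, P, U, M}: 12 + 67 = 79
  {N} + {S, P, U, M}: 20 + 74 = 94
  {S, N} + {P, U, M}: 28 + 67 = 95
  {P} + {S, N, U, M}: 28 + 74 = 102
  {S, P} + {N, U, M}: 36 + 67 = 103
  {N, P} + {S, U, M}: 28 + 74 = 102
  … (15 splits in total)
  {S, N, P, U} + {M}: 54 + 22 = 76  ← best
Best: vehicle 1 O → S → N → P → U → O = 54; vehicle 2 O → M → O = 22; combined 76.

76 — the smallest possible combined total.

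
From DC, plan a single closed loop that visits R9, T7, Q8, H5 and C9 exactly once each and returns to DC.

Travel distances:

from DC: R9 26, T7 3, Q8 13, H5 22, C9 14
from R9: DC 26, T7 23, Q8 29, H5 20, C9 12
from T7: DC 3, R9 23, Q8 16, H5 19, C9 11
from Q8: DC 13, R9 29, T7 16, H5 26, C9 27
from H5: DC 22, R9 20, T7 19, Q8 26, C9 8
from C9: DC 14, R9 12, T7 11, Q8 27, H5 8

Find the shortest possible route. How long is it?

DC→R9→T7→Q8→H5→C9→DC: 26+23+16+26+8+14 = 113
DC→R9→T7→Q8→C9→H5→DC: 26+23+16+27+8+22 = 122
DC→R9→T7→H5→Q8→C9→DC: 26+23+19+26+27+14 = 135
DC→R9→T7→H5→C9→Q8→DC: 26+23+19+8+27+13 = 116
DC→R9→T7→C9→Q8→H5→DC: 26+23+11+27+26+22 = 135
DC→R9→T7→C9→H5→Q8→DC: 26+23+11+8+26+13 = 107
DC→R9→Q8→T7→H5→C9→DC: 26+29+16+19+8+14 = 112
DC→R9→Q8→T7→C9→H5→DC: 26+29+16+11+8+22 = 112
DC→R9→Q8→H5→T7→C9→DC: 26+29+26+19+11+14 = 125
DC→R9→Q8→H5→C9→T7→DC: 26+29+26+8+11+3 = 103
DC→R9→Q8→C9→T7→H5→DC: 26+29+27+11+19+22 = 134
DC→R9→Q8→C9→H5→T7→DC: 26+29+27+8+19+3 = 112
DC→R9→H5→T7→Q8→C9→DC: 26+20+19+16+27+14 = 122
DC→R9→H5→T7→C9→Q8→DC: 26+20+19+11+27+13 = 116
… (46 more)
DC→T7→H5→C9→R9→Q8→DC: 3+19+8+12+29+13 = 84  ← best
The minimum is 84.
One optimal route: DC → T7 → H5 → C9 → R9 → Q8 → DC (or its reverse).

Shortest round trip = 84.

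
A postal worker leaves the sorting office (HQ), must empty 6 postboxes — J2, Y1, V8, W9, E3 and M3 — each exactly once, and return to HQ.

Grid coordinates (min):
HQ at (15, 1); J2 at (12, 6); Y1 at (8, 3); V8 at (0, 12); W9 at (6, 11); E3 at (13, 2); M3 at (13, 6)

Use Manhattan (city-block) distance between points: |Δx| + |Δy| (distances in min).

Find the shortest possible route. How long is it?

Minimum total distance: 52 min.

With 6 stops there are 6!/2 = 360 distinct round trips (a route and its reverse cost the same).
HQ - J2 - Y1 - V8 - W9 - E3 - M3 - HQ: 8+7+17+7+16+4+7 = 66
HQ - J2 - Y1 - V8 - W9 - M3 - E3 - HQ: 8+7+17+7+12+4+3 = 58
HQ - J2 - Y1 - V8 - E3 - W9 - M3 - HQ: 8+7+17+23+16+12+7 = 90
HQ - J2 - Y1 - V8 - E3 - M3 - W9 - HQ: 8+7+17+23+4+12+19 = 90
HQ - J2 - Y1 - V8 - M3 - W9 - E3 - HQ: 8+7+17+19+12+16+3 = 82
HQ - J2 - Y1 - V8 - M3 - E3 - W9 - HQ: 8+7+17+19+4+16+19 = 90
HQ - J2 - Y1 - W9 - V8 - E3 - M3 - HQ: 8+7+10+7+23+4+7 = 66
HQ - J2 - Y1 - W9 - V8 - M3 - E3 - HQ: 8+7+10+7+19+4+3 = 58
… (352 more)
HQ - Y1 - V8 - W9 - J2 - M3 - E3 - HQ: 9+17+7+11+1+4+3 = 52  ← best
The minimum is 52.
One optimal route: HQ → Y1 → V8 → W9 → J2 → M3 → E3 → HQ (or its reverse).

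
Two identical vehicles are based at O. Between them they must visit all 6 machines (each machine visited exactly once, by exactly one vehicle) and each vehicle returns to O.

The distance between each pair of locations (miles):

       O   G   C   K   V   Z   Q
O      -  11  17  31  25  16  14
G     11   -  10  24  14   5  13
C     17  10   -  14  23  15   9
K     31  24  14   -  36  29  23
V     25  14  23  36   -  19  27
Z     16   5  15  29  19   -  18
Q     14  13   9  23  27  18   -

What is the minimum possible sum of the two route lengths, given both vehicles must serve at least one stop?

Try each way of splitting the stops between the two vehicles (each non-empty) and, for each split, find the best tour for each vehicle:
  {G} + {C, K, V, Z, Q}: 22 + 108 = 130
  {C} + {G, K, V, Z, Q}: 34 + 108 = 142
  {G, C} + {K, V, Z, Q}: 38 + 108 = 146
  {K} + {G, C, V, Z, Q}: 62 + 81 = 143
  {G, K} + {C, V, Z, Q}: 66 + 81 = 147
  {C, K} + {G, V, Z, Q}: 62 + 76 = 138
  … (31 splits in total)
  {G, V, Z} + {C, K, Q}: 60 + 68 = 128  ← best
Best: vehicle 1 O → G → V → Z → O = 60; vehicle 2 O → C → K → Q → O = 68; combined 128.

128 miles — the smallest possible combined total.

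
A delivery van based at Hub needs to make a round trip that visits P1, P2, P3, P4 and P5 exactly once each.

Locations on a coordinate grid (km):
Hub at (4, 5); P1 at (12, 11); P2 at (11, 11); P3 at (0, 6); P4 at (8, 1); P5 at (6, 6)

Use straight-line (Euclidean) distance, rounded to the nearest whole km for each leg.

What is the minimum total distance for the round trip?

Shortest round trip = 34 km.

With 5 stops there are 5!/2 = 60 distinct round trips (a route and its reverse cost the same).
Hub - P1 - P2 - P3 - P4 - P5 - Hub: 10+1+12+9+5+2 = 39
Hub - P1 - P2 - P3 - P5 - P4 - Hub: 10+1+12+6+5+6 = 40
Hub - P1 - P2 - P4 - P3 - P5 - Hub: 10+1+10+9+6+2 = 38
Hub - P1 - P2 - P4 - P5 - P3 - Hub: 10+1+10+5+6+4 = 36
Hub - P1 - P2 - P5 - P3 - P4 - Hub: 10+1+7+6+9+6 = 39
Hub - P1 - P2 - P5 - P4 - P3 - Hub: 10+1+7+5+9+4 = 36
Hub - P1 - P3 - P2 - P4 - P5 - Hub: 10+13+12+10+5+2 = 52
Hub - P1 - P3 - P2 - P5 - P4 - Hub: 10+13+12+7+5+6 = 53
Hub - P1 - P3 - P4 - P2 - P5 - Hub: 10+13+9+10+7+2 = 51
Hub - P1 - P3 - P4 - P5 - P2 - Hub: 10+13+9+5+7+9 = 53
Hub - P1 - P3 - P5 - P2 - P4 - Hub: 10+13+6+7+10+6 = 52
Hub - P1 - P3 - P5 - P4 - P2 - Hub: 10+13+6+5+10+9 = 53
Hub - P1 - P4 - P2 - P3 - P5 - Hub: 10+11+10+12+6+2 = 51
Hub - P1 - P4 - P2 - P5 - P3 - Hub: 10+11+10+7+6+4 = 48
… (46 more)
Hub - P3 - P4 - P1 - P2 - P5 - Hub: 4+9+11+1+7+2 = 34  ← best
The minimum is 34.
One optimal route: Hub → P3 → P4 → P1 → P2 → P5 → Hub (or its reverse).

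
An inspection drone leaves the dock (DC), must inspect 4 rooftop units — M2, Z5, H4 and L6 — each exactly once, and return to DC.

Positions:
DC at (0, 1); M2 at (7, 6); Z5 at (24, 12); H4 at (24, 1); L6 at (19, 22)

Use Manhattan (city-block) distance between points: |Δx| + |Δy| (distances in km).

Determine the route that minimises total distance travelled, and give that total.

Minimum total distance: 90 km.

DC-M2-Z5-H4-L6-DC: 12+23+11+26+40 = 112
DC-M2-Z5-L6-H4-DC: 12+23+15+26+24 = 100
DC-M2-H4-Z5-L6-DC: 12+22+11+15+40 = 100
DC-M2-H4-L6-Z5-DC: 12+22+26+15+35 = 110
DC-M2-L6-Z5-H4-DC: 12+28+15+11+24 = 90
DC-M2-L6-H4-Z5-DC: 12+28+26+11+35 = 112
DC-Z5-M2-H4-L6-DC: 35+23+22+26+40 = 146
DC-Z5-M2-L6-H4-DC: 35+23+28+26+24 = 136
DC-Z5-H4-M2-L6-DC: 35+11+22+28+40 = 136
DC-Z5-L6-M2-H4-DC: 35+15+28+22+24 = 124
DC-H4-M2-Z5-L6-DC: 24+22+23+15+40 = 124
DC-H4-Z5-M2-L6-DC: 24+11+23+28+40 = 126
The minimum is 90.
One optimal route: DC → M2 → L6 → Z5 → H4 → DC (or its reverse).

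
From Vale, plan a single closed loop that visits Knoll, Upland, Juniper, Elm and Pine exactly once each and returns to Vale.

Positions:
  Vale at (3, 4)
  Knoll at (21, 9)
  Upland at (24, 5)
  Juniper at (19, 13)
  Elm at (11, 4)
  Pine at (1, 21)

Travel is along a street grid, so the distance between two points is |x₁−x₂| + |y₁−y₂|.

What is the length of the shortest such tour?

There are 60 distinct closed tours to check (reversals are equivalent).
Vale - Knoll - Upland - Juniper - Elm - Pine - Vale: 23+7+13+17+27+19 = 106
Vale - Knoll - Upland - Juniper - Pine - Elm - Vale: 23+7+13+26+27+8 = 104
Vale - Knoll - Upland - Elm - Juniper - Pine - Vale: 23+7+14+17+26+19 = 106
Vale - Knoll - Upland - Elm - Pine - Juniper - Vale: 23+7+14+27+26+25 = 122
Vale - Knoll - Upland - Pine - Juniper - Elm - Vale: 23+7+39+26+17+8 = 120
Vale - Knoll - Upland - Pine - Elm - Juniper - Vale: 23+7+39+27+17+25 = 138
Vale - Knoll - Juniper - Upland - Elm - Pine - Vale: 23+6+13+14+27+19 = 102
Vale - Knoll - Juniper - Upland - Pine - Elm - Vale: 23+6+13+39+27+8 = 116
Vale - Knoll - Juniper - Elm - Upland - Pine - Vale: 23+6+17+14+39+19 = 118
Vale - Knoll - Juniper - Elm - Pine - Upland - Vale: 23+6+17+27+39+22 = 134
Vale - Knoll - Juniper - Pine - Upland - Elm - Vale: 23+6+26+39+14+8 = 116
Vale - Knoll - Juniper - Pine - Elm - Upland - Vale: 23+6+26+27+14+22 = 118
Vale - Knoll - Elm - Upland - Juniper - Pine - Vale: 23+15+14+13+26+19 = 110
Vale - Knoll - Elm - Upland - Pine - Juniper - Vale: 23+15+14+39+26+25 = 142
… (46 more)
Vale - Elm - Upland - Knoll - Juniper - Pine - Vale: 8+14+7+6+26+19 = 80  ← best
The minimum is 80.
One optimal route: Vale → Elm → Upland → Knoll → Juniper → Pine → Vale (or its reverse).

80 — the shortest possible round trip.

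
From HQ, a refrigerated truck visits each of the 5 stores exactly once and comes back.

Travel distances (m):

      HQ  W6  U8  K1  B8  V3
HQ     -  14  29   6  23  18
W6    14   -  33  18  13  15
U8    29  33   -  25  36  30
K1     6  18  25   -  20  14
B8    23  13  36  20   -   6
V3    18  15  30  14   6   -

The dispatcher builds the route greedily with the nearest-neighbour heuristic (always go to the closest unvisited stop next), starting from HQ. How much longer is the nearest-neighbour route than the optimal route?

From HQ: K1=6, W6=14, V3=18, B8=23, U8=29 → choose K1 (6).
From K1: V3=14, W6=18, B8=20, U8=25 → choose V3 (14).
From V3: B8=6, W6=15, U8=30 → choose B8 (6).
From B8: W6=13, U8=36 → choose W6 (13).
From W6: U8=33 → choose U8 (33).
NN route HQ → K1 → V3 → B8 → W6 → U8 → HQ costs 101.
Optimal: HQ → W6 → B8 → V3 → U8 → K1 → HQ costs 94 (by enumerating all 60 distinct tours).
Excess = 101 − 94 = 7.

The nearest-neighbour route is 7 m longer than optimal.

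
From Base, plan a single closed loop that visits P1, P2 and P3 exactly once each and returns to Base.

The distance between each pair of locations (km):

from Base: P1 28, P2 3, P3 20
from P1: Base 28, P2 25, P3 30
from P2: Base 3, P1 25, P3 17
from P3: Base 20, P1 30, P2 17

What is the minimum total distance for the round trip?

There are 3 distinct closed tours to check (reversals are equivalent).
Base - P1 - P2 - P3 - Base: 28+25+17+20 = 90
Base - P1 - P3 - P2 - Base: 28+30+17+3 = 78
Base - P2 - P1 - P3 - Base: 3+25+30+20 = 78
The minimum is 78.
One optimal route: Base → P1 → P3 → P2 → Base (or its reverse).

78 km — the shortest possible round trip.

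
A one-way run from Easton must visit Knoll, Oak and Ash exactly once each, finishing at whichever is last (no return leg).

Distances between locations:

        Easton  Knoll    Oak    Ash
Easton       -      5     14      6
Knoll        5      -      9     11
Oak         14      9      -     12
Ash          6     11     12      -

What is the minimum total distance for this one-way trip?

Shortest open route: 26.

There are 3! = 6 possible orderings.
Easton→Knoll→Oak→Ash: 5+9+12 = 26
Easton→Knoll→Ash→Oak: 5+11+12 = 28
Easton→Oak→Knoll→Ash: 14+9+11 = 34
Easton→Oak→Ash→Knoll: 14+12+11 = 37
Easton→Ash→Knoll→Oak: 6+11+9 = 26
Easton→Ash→Oak→Knoll: 6+12+9 = 27
The minimum is 26.
One shortest path: Easton → Knoll → Oak → Ash.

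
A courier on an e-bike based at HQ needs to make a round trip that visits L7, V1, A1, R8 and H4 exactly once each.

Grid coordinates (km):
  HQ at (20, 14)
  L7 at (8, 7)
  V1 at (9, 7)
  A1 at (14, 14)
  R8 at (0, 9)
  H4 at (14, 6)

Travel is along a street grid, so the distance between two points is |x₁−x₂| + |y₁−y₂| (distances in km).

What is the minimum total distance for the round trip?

There are 60 distinct closed tours to check (reversals are equivalent).
HQ → L7 → V1 → A1 → R8 → H4 → HQ: 19+1+12+19+17+14 = 82
HQ → L7 → V1 → A1 → H4 → R8 → HQ: 19+1+12+8+17+25 = 82
HQ → L7 → V1 → R8 → A1 → H4 → HQ: 19+1+11+19+8+14 = 72
HQ → L7 → V1 → R8 → H4 → A1 → HQ: 19+1+11+17+8+6 = 62
HQ → L7 → V1 → H4 → A1 → R8 → HQ: 19+1+6+8+19+25 = 78
HQ → L7 → V1 → H4 → R8 → A1 → HQ: 19+1+6+17+19+6 = 68
HQ → L7 → A1 → V1 → R8 → H4 → HQ: 19+13+12+11+17+14 = 86
HQ → L7 → A1 → V1 → H4 → R8 → HQ: 19+13+12+6+17+25 = 92
HQ → L7 → A1 → R8 → V1 → H4 → HQ: 19+13+19+11+6+14 = 82
HQ → L7 → A1 → R8 → H4 → V1 → HQ: 19+13+19+17+6+18 = 92
HQ → L7 → A1 → H4 → V1 → R8 → HQ: 19+13+8+6+11+25 = 82
HQ → L7 → A1 → H4 → R8 → V1 → HQ: 19+13+8+17+11+18 = 86
HQ → L7 → R8 → V1 → A1 → H4 → HQ: 19+10+11+12+8+14 = 74
HQ → L7 → R8 → V1 → H4 → A1 → HQ: 19+10+11+6+8+6 = 60
… (46 more)
HQ → A1 → R8 → L7 → V1 → H4 → HQ: 6+19+10+1+6+14 = 56  ← best
The minimum is 56.
One optimal route: HQ → A1 → R8 → L7 → V1 → H4 → HQ (or its reverse).

Minimum total distance: 56 km.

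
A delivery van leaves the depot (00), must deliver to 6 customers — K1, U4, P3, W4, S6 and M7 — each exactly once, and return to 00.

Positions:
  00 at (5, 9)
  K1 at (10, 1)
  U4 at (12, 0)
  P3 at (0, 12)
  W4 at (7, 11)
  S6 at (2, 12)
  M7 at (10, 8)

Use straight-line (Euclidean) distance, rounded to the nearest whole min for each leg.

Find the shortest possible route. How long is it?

Shortest round trip = 36 min.

There are 360 distinct closed tours to check (reversals are equivalent).
00→K1→U4→P3→W4→S6→M7→00: 9+2+17+7+5+9+5 = 54
00→K1→U4→P3→W4→M7→S6→00: 9+2+17+7+4+9+4 = 52
00→K1→U4→P3→S6→W4→M7→00: 9+2+17+2+5+4+5 = 44
00→K1→U4→P3→S6→M7→W4→00: 9+2+17+2+9+4+3 = 46
00→K1→U4→P3→M7→W4→S6→00: 9+2+17+11+4+5+4 = 52
00→K1→U4→P3→M7→S6→W4→00: 9+2+17+11+9+5+3 = 56
00→K1→U4→W4→P3→S6→M7→00: 9+2+12+7+2+9+5 = 46
00→K1→U4→W4→P3→M7→S6→00: 9+2+12+7+11+9+4 = 54
… (352 more)
00→K1→U4→M7→W4→P3→S6→00: 9+2+8+4+7+2+4 = 36  ← best
The minimum is 36.
One optimal route: 00 → K1 → U4 → M7 → W4 → P3 → S6 → 00 (or its reverse).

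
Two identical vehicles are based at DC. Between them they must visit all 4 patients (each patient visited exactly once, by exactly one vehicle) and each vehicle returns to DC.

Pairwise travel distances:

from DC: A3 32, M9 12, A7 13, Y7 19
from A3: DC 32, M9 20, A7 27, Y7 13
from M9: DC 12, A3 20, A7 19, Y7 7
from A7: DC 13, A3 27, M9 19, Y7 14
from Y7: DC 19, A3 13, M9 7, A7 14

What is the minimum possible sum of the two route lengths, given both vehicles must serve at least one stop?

Minimum combined distance: 90.

There are 2^3 − 1 = 7 ways to divide the 4 stops into two non-empty groups. For each, the best each vehicle can do is its own shortest tour through its group:
  {A3} + {M9, A7, Y7}: 64 + 46 = 110
  {M9} + {A3, A7, Y7}: 24 + 72 = 96
  {A3, M9} + {A7, Y7}: 64 + 46 = 110
  {A7} + {A3, M9, Y7}: 26 + 64 = 90
  {A3, A7} + {M9, Y7}: 72 + 38 = 110
  {M9, A7} + {A3, Y7}: 44 + 64 = 108
  … (7 splits in total)
Best: vehicle 1 DC → A7 → DC = 26; vehicle 2 DC → A3 → Y7 → M9 → DC = 64; combined 90.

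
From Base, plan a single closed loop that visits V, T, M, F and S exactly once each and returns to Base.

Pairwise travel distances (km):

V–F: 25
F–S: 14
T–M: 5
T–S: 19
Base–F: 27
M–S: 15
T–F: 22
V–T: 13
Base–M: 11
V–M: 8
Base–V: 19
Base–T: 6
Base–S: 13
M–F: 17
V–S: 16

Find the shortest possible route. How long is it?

Shortest round trip = 71 km.

With 5 stops there are 5!/2 = 60 distinct round trips (a route and its reverse cost the same).
Base - V - T - M - F - S - Base: 19+13+5+17+14+13 = 81
Base - V - T - M - S - F - Base: 19+13+5+15+14+27 = 93
Base - V - T - F - M - S - Base: 19+13+22+17+15+13 = 99
Base - V - T - F - S - M - Base: 19+13+22+14+15+11 = 94
Base - V - T - S - M - F - Base: 19+13+19+15+17+27 = 110
Base - V - T - S - F - M - Base: 19+13+19+14+17+11 = 93
Base - V - M - T - F - S - Base: 19+8+5+22+14+13 = 81
Base - V - M - T - S - F - Base: 19+8+5+19+14+27 = 92
Base - V - M - F - T - S - Base: 19+8+17+22+19+13 = 98
Base - V - M - F - S - T - Base: 19+8+17+14+19+6 = 83
Base - V - M - S - T - F - Base: 19+8+15+19+22+27 = 110
Base - V - M - S - F - T - Base: 19+8+15+14+22+6 = 84
Base - V - F - T - M - S - Base: 19+25+22+5+15+13 = 99
Base - V - F - T - S - M - Base: 19+25+22+19+15+11 = 111
… (46 more)
Base - T - V - M - F - S - Base: 6+13+8+17+14+13 = 71  ← best
The minimum is 71.
One optimal route: Base → T → V → M → F → S → Base (or its reverse).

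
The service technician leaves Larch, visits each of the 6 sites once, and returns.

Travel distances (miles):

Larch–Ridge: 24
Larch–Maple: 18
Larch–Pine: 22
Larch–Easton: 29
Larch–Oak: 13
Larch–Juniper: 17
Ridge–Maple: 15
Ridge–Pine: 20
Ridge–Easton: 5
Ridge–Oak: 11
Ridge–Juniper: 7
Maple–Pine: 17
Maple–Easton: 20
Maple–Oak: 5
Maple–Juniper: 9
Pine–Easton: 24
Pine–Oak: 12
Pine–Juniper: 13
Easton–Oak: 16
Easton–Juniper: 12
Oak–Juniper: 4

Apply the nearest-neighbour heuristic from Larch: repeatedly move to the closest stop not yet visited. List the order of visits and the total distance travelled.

88 miles along Larch → Oak → Juniper → Ridge → Easton → Maple → Pine → Larch.

From Larch: distances to unvisited — Oak=13, Juniper=17, Maple=18, Pine=22, Ridge=24, Easton=29. Nearest is Oak (13).
From Oak: distances to unvisited — Juniper=4, Maple=5, Ridge=11, Pine=12, Easton=16. Nearest is Juniper (4).
From Juniper: distances to unvisited — Ridge=7, Maple=9, Easton=12, Pine=13. Nearest is Ridge (7).
From Ridge: distances to unvisited — Easton=5, Maple=15, Pine=20. Nearest is Easton (5).
From Easton: distances to unvisited — Maple=20, Pine=24. Nearest is Maple (20).
From Maple: distances to unvisited — Pine=17. Nearest is Pine (17).
Return Pine→Larch: 22.
Total = 13 + 4 + 7 + 5 + 20 + 17 + 22 = 88.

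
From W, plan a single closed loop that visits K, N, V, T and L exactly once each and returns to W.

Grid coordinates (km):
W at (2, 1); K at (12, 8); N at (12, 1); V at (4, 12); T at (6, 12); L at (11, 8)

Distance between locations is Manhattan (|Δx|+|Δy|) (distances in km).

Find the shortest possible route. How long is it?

W-K-N-V-T-L-W: 17+7+19+2+9+16 = 70
W-K-N-V-L-T-W: 17+7+19+11+9+15 = 78
W-K-N-T-V-L-W: 17+7+17+2+11+16 = 70
W-K-N-T-L-V-W: 17+7+17+9+11+13 = 74
W-K-N-L-V-T-W: 17+7+8+11+2+15 = 60
W-K-N-L-T-V-W: 17+7+8+9+2+13 = 56
W-K-V-N-T-L-W: 17+12+19+17+9+16 = 90
W-K-V-N-L-T-W: 17+12+19+8+9+15 = 80
W-K-V-T-N-L-W: 17+12+2+17+8+16 = 72
W-K-V-T-L-N-W: 17+12+2+9+8+10 = 58
W-K-V-L-N-T-W: 17+12+11+8+17+15 = 80
W-K-V-L-T-N-W: 17+12+11+9+17+10 = 76
W-K-T-N-V-L-W: 17+10+17+19+11+16 = 90
W-K-T-N-L-V-W: 17+10+17+8+11+13 = 76
… (46 more)
W-N-K-L-T-V-W: 10+7+1+9+2+13 = 42  ← best
The minimum is 42.
One optimal route: W → N → K → L → T → V → W (or its reverse).

Shortest round trip = 42 km.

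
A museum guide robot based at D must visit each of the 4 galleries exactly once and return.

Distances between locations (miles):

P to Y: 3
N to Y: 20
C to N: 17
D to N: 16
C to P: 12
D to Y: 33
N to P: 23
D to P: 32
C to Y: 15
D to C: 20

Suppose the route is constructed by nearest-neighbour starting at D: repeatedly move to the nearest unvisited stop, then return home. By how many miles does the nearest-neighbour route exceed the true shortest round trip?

D: N=16, C=20, P=32, Y=33 ⇒ N
N: C=17, Y=20, P=23 ⇒ C
C: P=12, Y=15 ⇒ P
P: Y=3 ⇒ Y
NN route D → N → C → P → Y → D costs 81.
Optimal: D → C → P → Y → N → D costs 71 (by enumerating all 12 distinct tours).
Excess = 81 − 71 = 10.

The nearest-neighbour route is 10 miles longer than optimal.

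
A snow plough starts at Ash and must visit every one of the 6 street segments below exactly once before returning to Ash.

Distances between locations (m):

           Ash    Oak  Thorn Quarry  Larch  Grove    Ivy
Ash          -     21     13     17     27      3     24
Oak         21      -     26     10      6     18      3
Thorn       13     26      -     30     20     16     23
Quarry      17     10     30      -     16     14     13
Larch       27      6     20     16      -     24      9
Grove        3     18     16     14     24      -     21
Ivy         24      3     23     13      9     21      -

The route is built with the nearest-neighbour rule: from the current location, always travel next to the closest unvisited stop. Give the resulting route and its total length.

72 m along Ash → Grove → Quarry → Oak → Ivy → Larch → Thorn → Ash.

At Ash the remaining stops are Grove 3, Thorn 13, Quarry 17, Oak 21, Ivy 24, Larch 27; go to Grove.
At Grove the remaining stops are Quarry 14, Thorn 16, Oak 18, Ivy 21, Larch 24; go to Quarry.
At Quarry the remaining stops are Oak 10, Ivy 13, Larch 16, Thorn 30; go to Oak.
At Oak the remaining stops are Ivy 3, Larch 6, Thorn 26; go to Ivy.
At Ivy the remaining stops are Larch 9, Thorn 23; go to Larch.
At Larch the remaining stops are Thorn 20; go to Thorn.
Return Thorn→Ash: 13.
Total = 3 + 14 + 10 + 3 + 9 + 20 + 13 = 72.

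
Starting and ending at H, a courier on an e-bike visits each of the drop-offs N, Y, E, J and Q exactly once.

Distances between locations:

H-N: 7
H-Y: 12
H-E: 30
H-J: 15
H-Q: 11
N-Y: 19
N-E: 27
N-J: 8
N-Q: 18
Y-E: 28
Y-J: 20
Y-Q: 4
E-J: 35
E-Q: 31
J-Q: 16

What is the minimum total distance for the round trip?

H → N → Y → E → J → Q → H: 7+19+28+35+16+11 = 116
H → N → Y → E → Q → J → H: 7+19+28+31+16+15 = 116
H → N → Y → J → E → Q → H: 7+19+20+35+31+11 = 123
H → N → Y → J → Q → E → H: 7+19+20+16+31+30 = 123
H → N → Y → Q → E → J → H: 7+19+4+31+35+15 = 111
H → N → Y → Q → J → E → H: 7+19+4+16+35+30 = 111
H → N → E → Y → J → Q → H: 7+27+28+20+16+11 = 109
H → N → E → Y → Q → J → H: 7+27+28+4+16+15 = 97
H → N → E → J → Y → Q → H: 7+27+35+20+4+11 = 104
H → N → E → J → Q → Y → H: 7+27+35+16+4+12 = 101
H → N → E → Q → Y → J → H: 7+27+31+4+20+15 = 104
H → N → E → Q → J → Y → H: 7+27+31+16+20+12 = 113
H → N → J → Y → E → Q → H: 7+8+20+28+31+11 = 105
H → N → J → Y → Q → E → H: 7+8+20+4+31+30 = 100
… (46 more)
H → N → J → E → Y → Q → H: 7+8+35+28+4+11 = 93  ← best
The minimum is 93.
One optimal route: H → N → J → E → Y → Q → H (or its reverse).

Shortest round trip = 93.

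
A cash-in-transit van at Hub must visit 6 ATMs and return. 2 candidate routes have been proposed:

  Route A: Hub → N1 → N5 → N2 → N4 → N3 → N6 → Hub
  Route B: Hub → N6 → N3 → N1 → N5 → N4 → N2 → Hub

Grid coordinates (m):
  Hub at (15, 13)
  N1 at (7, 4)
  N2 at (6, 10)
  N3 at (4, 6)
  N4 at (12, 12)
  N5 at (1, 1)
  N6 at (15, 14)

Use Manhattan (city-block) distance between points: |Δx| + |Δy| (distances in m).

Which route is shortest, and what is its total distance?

Route A: 17 + 9 + 14 + 8 + 14 + 19 + 1 = 82
Route B: 1 + 19 + 5 + 9 + 22 + 8 + 12 = 76

Shortest is Route B, total 76 m.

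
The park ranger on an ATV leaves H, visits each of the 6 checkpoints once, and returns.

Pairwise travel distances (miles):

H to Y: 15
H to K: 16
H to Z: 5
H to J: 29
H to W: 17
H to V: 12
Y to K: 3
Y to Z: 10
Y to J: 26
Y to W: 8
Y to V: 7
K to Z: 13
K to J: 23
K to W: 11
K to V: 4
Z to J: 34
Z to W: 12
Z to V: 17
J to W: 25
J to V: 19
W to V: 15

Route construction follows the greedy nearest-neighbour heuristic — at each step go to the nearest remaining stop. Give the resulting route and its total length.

From H: distances to unvisited — Z=5, V=12, Y=15, K=16, W=17, J=29. Nearest is Z (5).
From Z: distances to unvisited — Y=10, W=12, K=13, V=17, J=34. Nearest is Y (10).
From Y: distances to unvisited — K=3, V=7, W=8, J=26. Nearest is K (3).
From K: distances to unvisited — V=4, W=11, J=23. Nearest is V (4).
From V: distances to unvisited — W=15, J=19. Nearest is W (15).
From W: distances to unvisited — J=25. Nearest is J (25).
Return J→H: 29.
Total = 5 + 10 + 3 + 4 + 15 + 25 + 29 = 91.

Nearest-neighbour total = 91 miles; route H → Z → Y → K → V → W → J → H.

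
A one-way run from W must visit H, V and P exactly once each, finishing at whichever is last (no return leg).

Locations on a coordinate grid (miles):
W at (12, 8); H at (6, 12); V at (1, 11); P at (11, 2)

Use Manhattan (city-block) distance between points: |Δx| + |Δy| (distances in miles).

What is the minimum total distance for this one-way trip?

There are 3! = 6 possible orderings.
W → H → V → P: 10+6+19 = 35
W → H → P → V: 10+15+19 = 44
W → V → H → P: 14+6+15 = 35
W → V → P → H: 14+19+15 = 48
W → P → H → V: 7+15+6 = 28
W → P → V → H: 7+19+6 = 32
The minimum is 28.
One shortest path: W → P → H → V.

Minimum one-way distance = 28 miles.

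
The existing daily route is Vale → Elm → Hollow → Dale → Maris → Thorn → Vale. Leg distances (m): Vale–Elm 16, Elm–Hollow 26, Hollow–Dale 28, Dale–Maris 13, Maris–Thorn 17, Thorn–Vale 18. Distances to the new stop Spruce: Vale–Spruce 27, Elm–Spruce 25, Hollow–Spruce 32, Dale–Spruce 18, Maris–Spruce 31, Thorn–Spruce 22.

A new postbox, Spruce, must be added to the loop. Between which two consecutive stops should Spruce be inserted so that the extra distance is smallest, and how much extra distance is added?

Insertion cost between consecutive stops i–j is d(i,Spruce) + d(Spruce,j) − d(i,j):
  between Vale and Elm: 27 + 25 − 16 = 36
  between Elm and Hollow: 25 + 32 − 26 = 31
  between Hollow and Dale: 32 + 18 − 28 = 22
  between Dale and Maris: 18 + 31 − 13 = 36
  between Maris and Thorn: 31 + 22 − 17 = 36
  between Thorn and Vale: 22 + 27 − 18 = 31
Cheapest insertion is between Hollow and Dale, adding 22.
New total = 118 + 22 = 140.

+22 m — insert Spruce between Hollow and Dale.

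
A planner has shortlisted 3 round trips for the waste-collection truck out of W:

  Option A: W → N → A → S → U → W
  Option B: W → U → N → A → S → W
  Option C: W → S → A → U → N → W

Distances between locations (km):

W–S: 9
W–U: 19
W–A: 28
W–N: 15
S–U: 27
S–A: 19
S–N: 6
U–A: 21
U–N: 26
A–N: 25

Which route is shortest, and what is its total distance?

Option A: 15 + 25 + 19 + 27 + 19 = 105
Option B: 19 + 26 + 25 + 19 + 9 = 98
Option C: 9 + 19 + 21 + 26 + 15 = 90

Shortest is Option C, total 90 km.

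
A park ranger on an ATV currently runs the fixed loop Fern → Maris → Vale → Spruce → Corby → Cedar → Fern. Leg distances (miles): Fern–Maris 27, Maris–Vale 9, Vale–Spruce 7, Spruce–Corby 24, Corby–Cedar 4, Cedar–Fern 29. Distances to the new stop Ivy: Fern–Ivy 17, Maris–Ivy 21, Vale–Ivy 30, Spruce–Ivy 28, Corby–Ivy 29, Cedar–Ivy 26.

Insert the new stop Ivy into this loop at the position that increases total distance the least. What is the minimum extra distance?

Adding 11 miles by placing Ivy on the Fern–Maris leg.

Insertion cost between consecutive stops i–j is d(i,Ivy) + d(Ivy,j) − d(i,j):
  between Fern and Maris: 17 + 21 − 27 = 11
  between Maris and Vale: 21 + 30 − 9 = 42
  between Vale and Spruce: 30 + 28 − 7 = 51
  between Spruce and Corby: 28 + 29 − 24 = 33
  between Corby and Cedar: 29 + 26 − 4 = 51
  between Cedar and Fern: 26 + 17 − 29 = 14
Cheapest insertion is between Fern and Maris, adding 11.
New total = 100 + 11 = 111.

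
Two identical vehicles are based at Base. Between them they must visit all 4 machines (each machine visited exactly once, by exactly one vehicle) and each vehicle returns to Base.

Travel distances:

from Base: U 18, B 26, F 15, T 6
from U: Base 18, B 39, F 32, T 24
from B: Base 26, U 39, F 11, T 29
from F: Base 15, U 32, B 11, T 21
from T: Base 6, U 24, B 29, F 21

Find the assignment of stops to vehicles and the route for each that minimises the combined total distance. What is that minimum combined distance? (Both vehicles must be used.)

95 — the smallest possible combined total.

Check every non-empty split of the stops between the two vehicles; for each half take its own optimal tour:
  {U} + {B, F, T}: 36 + 61 = 97
  {B} + {U, F, T}: 52 + 77 = 129
  {U, B} + {F, T}: 83 + 42 = 125
  {F} + {U, B, T}: 30 + 92 = 122
  {U, F} + {B, T}: 65 + 61 = 126
  {B, F} + {U, T}: 52 + 48 = 100
  … (7 splits in total)
  {U, B, F} + {T}: 83 + 12 = 95  ← best
Best: vehicle 1 Base → U → B → F → Base = 83; vehicle 2 Base → T → Base = 12; combined 95.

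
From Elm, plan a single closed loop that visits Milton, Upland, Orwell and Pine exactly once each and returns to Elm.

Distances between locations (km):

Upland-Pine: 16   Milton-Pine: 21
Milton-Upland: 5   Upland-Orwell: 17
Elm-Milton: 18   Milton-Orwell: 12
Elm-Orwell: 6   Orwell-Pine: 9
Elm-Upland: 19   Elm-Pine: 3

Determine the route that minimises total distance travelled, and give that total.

With 4 stops there are 4!/2 = 12 distinct round trips (a route and its reverse cost the same).
Elm → Milton → Upland → Orwell → Pine → Elm: 18+5+17+9+3 = 52
Elm → Milton → Upland → Pine → Orwell → Elm: 18+5+16+9+6 = 54
Elm → Milton → Orwell → Upland → Pine → Elm: 18+12+17+16+3 = 66
Elm → Milton → Orwell → Pine → Upland → Elm: 18+12+9+16+19 = 74
Elm → Milton → Pine → Upland → Orwell → Elm: 18+21+16+17+6 = 78
Elm → Milton → Pine → Orwell → Upland → Elm: 18+21+9+17+19 = 84
Elm → Upland → Milton → Orwell → Pine → Elm: 19+5+12+9+3 = 48
Elm → Upland → Milton → Pine → Orwell → Elm: 19+5+21+9+6 = 60
Elm → Upland → Orwell → Milton → Pine → Elm: 19+17+12+21+3 = 72
Elm → Upland → Pine → Milton → Orwell → Elm: 19+16+21+12+6 = 74
Elm → Orwell → Milton → Upland → Pine → Elm: 6+12+5+16+3 = 42
Elm → Orwell → Upland → Milton → Pine → Elm: 6+17+5+21+3 = 52
The minimum is 42.
One optimal route: Elm → Orwell → Milton → Upland → Pine → Elm (or its reverse).

Shortest round trip = 42 km.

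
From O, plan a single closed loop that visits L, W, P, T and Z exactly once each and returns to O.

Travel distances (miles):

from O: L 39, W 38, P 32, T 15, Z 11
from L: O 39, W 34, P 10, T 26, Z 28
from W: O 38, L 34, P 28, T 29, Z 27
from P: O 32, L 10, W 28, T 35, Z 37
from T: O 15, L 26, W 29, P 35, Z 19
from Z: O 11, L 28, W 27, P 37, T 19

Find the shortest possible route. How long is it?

117 miles — the shortest possible round trip.

There are 60 distinct closed tours to check (reversals are equivalent).
O→L→W→P→T→Z→O: 39+34+28+35+19+11 = 166
O→L→W→P→Z→T→O: 39+34+28+37+19+15 = 172
O→L→W→T→P→Z→O: 39+34+29+35+37+11 = 185
O→L→W→T→Z→P→O: 39+34+29+19+37+32 = 190
O→L→W→Z→P→T→O: 39+34+27+37+35+15 = 187
O→L→W→Z→T→P→O: 39+34+27+19+35+32 = 186
O→L→P→W→T→Z→O: 39+10+28+29+19+11 = 136
O→L→P→W→Z→T→O: 39+10+28+27+19+15 = 138
O→L→P→T→W→Z→O: 39+10+35+29+27+11 = 151
O→L→P→T→Z→W→O: 39+10+35+19+27+38 = 168
O→L→P→Z→W→T→O: 39+10+37+27+29+15 = 157
O→L→P→Z→T→W→O: 39+10+37+19+29+38 = 172
O→L→T→W→P→Z→O: 39+26+29+28+37+11 = 170
O→L→T→W→Z→P→O: 39+26+29+27+37+32 = 190
… (46 more)
O→T→L→P→W→Z→O: 15+26+10+28+27+11 = 117  ← best
The minimum is 117.
One optimal route: O → T → L → P → W → Z → O (or its reverse).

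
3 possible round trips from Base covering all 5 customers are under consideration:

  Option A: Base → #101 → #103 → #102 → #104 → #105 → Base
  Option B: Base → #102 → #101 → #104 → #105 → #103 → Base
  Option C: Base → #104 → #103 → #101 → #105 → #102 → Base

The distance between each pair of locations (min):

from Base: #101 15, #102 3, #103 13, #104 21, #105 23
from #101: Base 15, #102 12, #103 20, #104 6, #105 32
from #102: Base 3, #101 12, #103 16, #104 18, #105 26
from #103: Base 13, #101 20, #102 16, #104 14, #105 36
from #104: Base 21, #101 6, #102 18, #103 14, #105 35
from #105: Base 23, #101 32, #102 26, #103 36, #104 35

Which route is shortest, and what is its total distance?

105 min — Option B is the shortest.

Option A: 15 + 20 + 16 + 18 + 35 + 23 = 127
Option B: 3 + 12 + 6 + 35 + 36 + 13 = 105
Option C: 21 + 14 + 20 + 32 + 26 + 3 = 116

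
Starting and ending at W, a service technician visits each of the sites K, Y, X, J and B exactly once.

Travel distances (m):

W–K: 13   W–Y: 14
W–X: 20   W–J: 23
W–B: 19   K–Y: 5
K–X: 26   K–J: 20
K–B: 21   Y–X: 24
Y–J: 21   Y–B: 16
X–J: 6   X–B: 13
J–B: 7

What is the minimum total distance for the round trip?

W → K → Y → X → J → B → W: 13+5+24+6+7+19 = 74
W → K → Y → X → B → J → W: 13+5+24+13+7+23 = 85
W → K → Y → J → X → B → W: 13+5+21+6+13+19 = 77
W → K → Y → J → B → X → W: 13+5+21+7+13+20 = 79
W → K → Y → B → X → J → W: 13+5+16+13+6+23 = 76
W → K → Y → B → J → X → W: 13+5+16+7+6+20 = 67
W → K → X → Y → J → B → W: 13+26+24+21+7+19 = 110
W → K → X → Y → B → J → W: 13+26+24+16+7+23 = 109
W → K → X → J → Y → B → W: 13+26+6+21+16+19 = 101
W → K → X → J → B → Y → W: 13+26+6+7+16+14 = 82
W → K → X → B → Y → J → W: 13+26+13+16+21+23 = 112
W → K → X → B → J → Y → W: 13+26+13+7+21+14 = 94
W → K → J → Y → X → B → W: 13+20+21+24+13+19 = 110
W → K → J → Y → B → X → W: 13+20+21+16+13+20 = 103
… (46 more)
The minimum is 67.
One optimal route: W → K → Y → B → J → X → W (or its reverse).

Shortest round trip = 67 m.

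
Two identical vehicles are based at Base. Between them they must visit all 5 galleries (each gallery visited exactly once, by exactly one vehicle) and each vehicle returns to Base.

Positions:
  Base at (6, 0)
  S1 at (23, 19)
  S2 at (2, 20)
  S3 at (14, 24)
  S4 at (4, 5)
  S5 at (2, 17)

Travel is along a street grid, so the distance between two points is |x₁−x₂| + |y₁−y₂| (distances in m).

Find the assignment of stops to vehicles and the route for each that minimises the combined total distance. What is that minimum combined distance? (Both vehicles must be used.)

Minimum combined distance: 104 m.

Check every non-empty split of the stops between the two vehicles; for each half take its own optimal tour:
  {S1} + {S2, S3, S4, S5}: 72 + 72 = 144
  {S2} + {S1, S3, S4, S5}: 48 + 90 = 138
  {S1, S2} + {S3, S4, S5}: 82 + 72 = 154
  {S3} + {S1, S2, S4, S5}: 64 + 82 = 146
  {S1, S3} + {S2, S4, S5}: 82 + 48 = 130
  {S2, S3} + {S1, S4, S5}: 72 + 80 = 152
  … (15 splits in total)
  {S4} + {S1, S2, S3, S5}: 14 + 90 = 104  ← best
Best: vehicle 1 Base → S4 → Base = 14; vehicle 2 Base → S1 → S3 → S2 → S5 → Base = 90; combined 104.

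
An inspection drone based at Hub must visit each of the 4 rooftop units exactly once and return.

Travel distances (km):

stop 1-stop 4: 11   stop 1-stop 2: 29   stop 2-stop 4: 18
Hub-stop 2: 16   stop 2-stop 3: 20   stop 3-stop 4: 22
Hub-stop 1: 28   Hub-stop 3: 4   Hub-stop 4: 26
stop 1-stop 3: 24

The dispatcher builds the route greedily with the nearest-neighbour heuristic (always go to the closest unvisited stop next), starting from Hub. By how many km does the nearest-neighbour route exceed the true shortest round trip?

Hub: stop 3=4, stop 2=16, stop 4=26, stop 1=28 ⇒ stop 3
stop 3: stop 2=20, stop 4=22, stop 1=24 ⇒ stop 2
stop 2: stop 4=18, stop 1=29 ⇒ stop 4
stop 4: stop 1=11 ⇒ stop 1
NN route Hub → stop 3 → stop 2 → stop 4 → stop 1 → Hub costs 81.
Optimal: Hub → stop 2 → stop 4 → stop 1 → stop 3 → Hub costs 73 (by enumerating all 12 distinct tours).
Excess = 81 − 73 = 8.

8 km longer than the optimal tour.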